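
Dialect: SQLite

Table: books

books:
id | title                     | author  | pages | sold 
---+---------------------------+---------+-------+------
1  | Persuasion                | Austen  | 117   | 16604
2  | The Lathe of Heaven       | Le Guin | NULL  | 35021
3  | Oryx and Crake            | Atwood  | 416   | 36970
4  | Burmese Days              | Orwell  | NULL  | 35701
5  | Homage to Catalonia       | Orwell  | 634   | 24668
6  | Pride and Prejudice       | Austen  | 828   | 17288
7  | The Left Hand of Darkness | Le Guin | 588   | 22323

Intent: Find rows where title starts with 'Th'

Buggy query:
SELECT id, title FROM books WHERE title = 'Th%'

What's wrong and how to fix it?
Bug: Wildcards only work with LIKE; '=' treats '%' as a literal character

Fix: Replace '=' with LIKE so 'Th%' is treated as a pattern

Corrected query:
SELECT id, title FROM books WHERE title LIKE 'Th%'

Result:
id | title                    
---+--------------------------
2  | The Lathe of Heaven      
7  | The Left Hand of Darkness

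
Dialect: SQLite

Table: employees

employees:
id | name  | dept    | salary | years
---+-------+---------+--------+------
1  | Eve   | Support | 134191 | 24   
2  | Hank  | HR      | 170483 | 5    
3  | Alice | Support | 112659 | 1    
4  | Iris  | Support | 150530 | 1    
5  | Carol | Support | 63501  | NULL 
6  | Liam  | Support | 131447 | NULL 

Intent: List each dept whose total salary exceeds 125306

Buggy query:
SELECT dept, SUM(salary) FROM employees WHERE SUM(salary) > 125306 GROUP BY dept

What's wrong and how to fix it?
Bug: Aggregate functions cannot appear in a WHERE clause

Fix: Move the aggregate condition to a HAVING clause

Corrected query:
SELECT dept, SUM(salary) FROM employees GROUP BY dept HAVING SUM(salary) > 125306

Result:
dept    | SUM(salary)
--------+------------
HR      | 170483     
Support | 592328     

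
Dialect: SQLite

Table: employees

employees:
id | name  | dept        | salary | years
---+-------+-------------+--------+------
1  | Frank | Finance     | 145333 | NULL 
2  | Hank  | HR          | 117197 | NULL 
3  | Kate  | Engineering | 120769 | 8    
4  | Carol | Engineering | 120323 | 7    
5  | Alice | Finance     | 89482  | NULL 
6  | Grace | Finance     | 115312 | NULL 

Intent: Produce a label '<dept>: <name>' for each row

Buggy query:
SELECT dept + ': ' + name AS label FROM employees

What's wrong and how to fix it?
Bug: SQLite uses || for string concatenation; + coerces text to numbers (yielding 0)

Fix: Use the || operator for string concatenation

Corrected query:
SELECT dept || ': ' || name AS label FROM employees

Result:
label             
------------------
Finance: Frank    
HR: Hank          
Engineering: Kate 
Engineering: Carol
Finance: Alice    
Finance: Grace    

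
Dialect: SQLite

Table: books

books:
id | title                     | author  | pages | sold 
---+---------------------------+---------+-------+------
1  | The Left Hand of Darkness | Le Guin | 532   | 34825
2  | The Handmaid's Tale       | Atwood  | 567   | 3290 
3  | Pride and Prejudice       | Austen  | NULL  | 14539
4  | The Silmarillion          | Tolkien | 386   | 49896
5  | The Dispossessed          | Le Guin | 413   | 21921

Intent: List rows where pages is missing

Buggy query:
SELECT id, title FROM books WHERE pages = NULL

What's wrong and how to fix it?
Bug: Comparing to NULL with '=' never matches; NULL = NULL is unknown, not true

Fix: Replace '= NULL' with 'IS NULL'

Corrected query:
SELECT id, title FROM books WHERE pages IS NULL

Result:
id | title              
---+--------------------
3  | Pride and Prejudice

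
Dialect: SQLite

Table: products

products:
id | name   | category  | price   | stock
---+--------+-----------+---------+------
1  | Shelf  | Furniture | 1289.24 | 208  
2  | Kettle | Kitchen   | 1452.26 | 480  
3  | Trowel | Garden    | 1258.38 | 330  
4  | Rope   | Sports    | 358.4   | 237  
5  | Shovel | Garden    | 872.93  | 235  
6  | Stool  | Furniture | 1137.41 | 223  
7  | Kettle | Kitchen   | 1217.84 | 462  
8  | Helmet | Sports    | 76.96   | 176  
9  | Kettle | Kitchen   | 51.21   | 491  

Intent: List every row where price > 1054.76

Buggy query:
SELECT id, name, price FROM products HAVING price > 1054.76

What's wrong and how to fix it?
Bug: This is a non-aggregate query (no GROUP BY, no aggregates), so in SQLite the HAVING clause is invalid here; a row-level condition belongs in WHERE

Fix: Use WHERE for row-level filtering

Corrected query:
SELECT id, name, price FROM products WHERE price > 1054.76

Result:
id | name   | price  
---+--------+--------
1  | Shelf  | 1289.24
2  | Kettle | 1452.26
3  | Trowel | 1258.38
6  | Stool  | 1137.41
7  | Kettle | 1217.84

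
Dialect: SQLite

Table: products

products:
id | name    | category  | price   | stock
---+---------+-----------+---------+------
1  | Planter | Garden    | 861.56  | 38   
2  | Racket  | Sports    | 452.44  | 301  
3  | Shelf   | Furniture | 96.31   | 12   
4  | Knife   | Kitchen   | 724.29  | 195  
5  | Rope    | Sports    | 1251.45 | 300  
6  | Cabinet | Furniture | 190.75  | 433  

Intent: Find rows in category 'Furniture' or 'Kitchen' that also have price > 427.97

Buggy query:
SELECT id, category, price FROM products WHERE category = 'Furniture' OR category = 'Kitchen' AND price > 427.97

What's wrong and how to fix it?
Bug: AND binds tighter than OR, so this parses as category = 'Furniture' OR (category = 'Kitchen' AND price > 427.97)

Fix: Group the OR with parentheses (or use IN), then AND the threshold

Corrected query:
SELECT id, category, price FROM products WHERE (category = 'Furniture' OR category = 'Kitchen') AND price > 427.97

Result:
id | category | price 
---+----------+-------
4  | Kitchen  | 724.29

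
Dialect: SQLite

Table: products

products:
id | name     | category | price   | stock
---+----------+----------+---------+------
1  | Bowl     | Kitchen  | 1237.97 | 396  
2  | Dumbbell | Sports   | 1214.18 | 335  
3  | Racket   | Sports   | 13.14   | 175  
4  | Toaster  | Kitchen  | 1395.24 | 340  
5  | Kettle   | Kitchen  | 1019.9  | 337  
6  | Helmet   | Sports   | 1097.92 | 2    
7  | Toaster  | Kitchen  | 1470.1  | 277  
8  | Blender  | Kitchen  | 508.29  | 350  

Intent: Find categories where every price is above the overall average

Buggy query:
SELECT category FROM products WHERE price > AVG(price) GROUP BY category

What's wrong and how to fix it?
Bug: AVG() is an aggregate; it can't sit directly in WHERE

Fix: Compute the overall average in a scalar subquery and compare each group's MIN against it in HAVING

Corrected query:
SELECT category FROM products GROUP BY category HAVING MIN(price) > (SELECT AVG(price) FROM products)

Result:
(no rows)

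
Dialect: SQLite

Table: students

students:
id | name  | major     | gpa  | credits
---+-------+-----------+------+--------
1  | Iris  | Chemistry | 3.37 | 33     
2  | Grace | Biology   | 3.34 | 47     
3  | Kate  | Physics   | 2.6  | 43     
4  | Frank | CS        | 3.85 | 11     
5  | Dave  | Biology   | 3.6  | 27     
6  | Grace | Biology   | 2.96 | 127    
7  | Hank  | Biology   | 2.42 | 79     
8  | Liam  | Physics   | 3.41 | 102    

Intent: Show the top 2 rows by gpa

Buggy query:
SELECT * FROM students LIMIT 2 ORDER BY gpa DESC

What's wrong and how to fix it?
Bug: LIMIT must come after ORDER BY

Fix: Sort with ORDER BY, then apply LIMIT

Corrected query:
SELECT * FROM students ORDER BY gpa DESC LIMIT 2

Result:
id | name  | major   | gpa  | credits
---+-------+---------+------+--------
4  | Frank | CS      | 3.85 | 11     
5  | Dave  | Biology | 3.6  | 27     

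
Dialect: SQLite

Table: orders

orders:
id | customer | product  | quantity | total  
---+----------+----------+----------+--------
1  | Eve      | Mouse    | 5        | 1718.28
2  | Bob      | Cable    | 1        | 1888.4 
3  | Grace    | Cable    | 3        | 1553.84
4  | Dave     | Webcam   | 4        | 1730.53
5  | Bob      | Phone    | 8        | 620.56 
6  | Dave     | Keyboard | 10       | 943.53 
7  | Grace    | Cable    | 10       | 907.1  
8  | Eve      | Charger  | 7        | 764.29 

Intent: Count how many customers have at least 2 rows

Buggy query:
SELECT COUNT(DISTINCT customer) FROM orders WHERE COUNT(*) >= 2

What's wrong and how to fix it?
Bug: COUNT(*) cannot appear in WHERE; the per-group count doesn't exist yet

Fix: Group first with HAVING COUNT(*) >= 2, then COUNT the resulting groups

Corrected query:
SELECT COUNT(*) FROM (SELECT customer FROM orders GROUP BY customer HAVING COUNT(*) >= 2)

Result:
COUNT(*)
--------
4       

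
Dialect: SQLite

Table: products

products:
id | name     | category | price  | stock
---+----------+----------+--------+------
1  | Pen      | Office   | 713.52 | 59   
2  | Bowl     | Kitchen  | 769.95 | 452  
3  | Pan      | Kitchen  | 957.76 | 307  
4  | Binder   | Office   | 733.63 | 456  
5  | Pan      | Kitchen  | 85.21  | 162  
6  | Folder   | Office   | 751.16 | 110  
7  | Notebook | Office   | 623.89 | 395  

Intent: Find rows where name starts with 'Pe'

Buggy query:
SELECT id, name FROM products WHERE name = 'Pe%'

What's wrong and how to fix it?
Bug: Wildcards only work with LIKE; '=' treats '%' as a literal character

Fix: Use LIKE for wildcard pattern matching

Corrected query:
SELECT id, name FROM products WHERE name LIKE 'Pe%'

Result:
id | name
---+-----
1  | Pen 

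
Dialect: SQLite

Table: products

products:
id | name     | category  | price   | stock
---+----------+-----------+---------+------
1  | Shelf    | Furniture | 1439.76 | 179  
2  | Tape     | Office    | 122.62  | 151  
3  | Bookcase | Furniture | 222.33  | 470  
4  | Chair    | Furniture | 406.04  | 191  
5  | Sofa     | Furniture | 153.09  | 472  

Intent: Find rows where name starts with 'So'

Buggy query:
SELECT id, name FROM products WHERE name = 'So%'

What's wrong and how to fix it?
Bug: Wildcards only work with LIKE; '=' treats '%' as a literal character

Fix: Use LIKE for wildcard pattern matching

Corrected query:
SELECT id, name FROM products WHERE name LIKE 'So%'

Result:
id | name
---+-----
5  | Sofa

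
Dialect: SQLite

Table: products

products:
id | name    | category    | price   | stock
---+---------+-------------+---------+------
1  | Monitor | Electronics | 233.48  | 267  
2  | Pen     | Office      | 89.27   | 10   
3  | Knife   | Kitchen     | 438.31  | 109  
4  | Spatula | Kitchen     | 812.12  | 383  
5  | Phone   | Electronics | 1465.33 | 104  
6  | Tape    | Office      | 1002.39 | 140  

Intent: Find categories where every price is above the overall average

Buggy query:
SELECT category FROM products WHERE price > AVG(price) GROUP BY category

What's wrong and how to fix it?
Bug: AVG() is an aggregate; it can't sit directly in WHERE

Fix: Use a subquery for AVG and a HAVING MIN(...) filter so the condition holds for every row in the group

Corrected query:
SELECT category FROM products GROUP BY category HAVING MIN(price) > (SELECT AVG(price) FROM products)

Result:
(no rows)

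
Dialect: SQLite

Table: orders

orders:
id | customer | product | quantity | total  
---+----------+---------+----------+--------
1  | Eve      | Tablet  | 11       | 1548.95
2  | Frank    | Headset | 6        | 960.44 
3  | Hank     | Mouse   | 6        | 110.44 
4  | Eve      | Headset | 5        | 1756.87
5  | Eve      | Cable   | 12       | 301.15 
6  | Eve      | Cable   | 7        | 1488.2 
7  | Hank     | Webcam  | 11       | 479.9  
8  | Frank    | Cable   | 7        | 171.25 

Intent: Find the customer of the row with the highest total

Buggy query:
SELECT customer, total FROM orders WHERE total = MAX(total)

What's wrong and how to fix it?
Bug: WHERE is evaluated per row; an aggregate over the whole table isn't defined there

Fix: Wrap MAX in a scalar subquery so WHERE compares against a single value

Corrected query:
SELECT customer, total FROM orders WHERE total = (SELECT MAX(total) FROM orders)

Result:
customer | total  
---------+--------
Eve      | 1756.87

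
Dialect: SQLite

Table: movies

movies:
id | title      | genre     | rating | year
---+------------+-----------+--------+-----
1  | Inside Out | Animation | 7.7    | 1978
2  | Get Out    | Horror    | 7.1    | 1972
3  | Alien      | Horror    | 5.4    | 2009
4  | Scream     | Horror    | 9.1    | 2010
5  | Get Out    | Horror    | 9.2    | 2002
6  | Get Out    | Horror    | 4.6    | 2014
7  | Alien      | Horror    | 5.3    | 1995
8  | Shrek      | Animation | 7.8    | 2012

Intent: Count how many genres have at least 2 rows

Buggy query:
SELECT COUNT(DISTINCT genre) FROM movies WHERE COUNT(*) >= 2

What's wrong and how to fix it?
Bug: WHERE filters individual rows, not groups, so a group-level COUNT is invalid there

Fix: Use a subquery that GROUPs and filters with HAVING, then count its rows

Corrected query:
SELECT COUNT(*) FROM (SELECT genre FROM movies GROUP BY genre HAVING COUNT(*) >= 2)

Result:
COUNT(*)
--------
2       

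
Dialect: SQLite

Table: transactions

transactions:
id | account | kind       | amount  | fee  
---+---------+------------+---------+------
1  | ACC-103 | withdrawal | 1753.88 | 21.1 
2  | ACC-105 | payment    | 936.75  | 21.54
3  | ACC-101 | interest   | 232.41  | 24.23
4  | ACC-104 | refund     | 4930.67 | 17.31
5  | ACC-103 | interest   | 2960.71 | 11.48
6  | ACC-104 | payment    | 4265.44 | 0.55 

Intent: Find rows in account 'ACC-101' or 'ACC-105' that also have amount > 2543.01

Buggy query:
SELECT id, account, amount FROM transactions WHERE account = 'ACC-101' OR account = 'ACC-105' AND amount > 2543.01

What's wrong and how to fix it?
Bug: AND binds tighter than OR, so this parses as account = 'ACC-101' OR (account = 'ACC-105' AND amount > 2543.01)

Fix: Group the OR with parentheses (or use IN), then AND the threshold

Corrected query:
SELECT id, account, amount FROM transactions WHERE (account = 'ACC-101' OR account = 'ACC-105') AND amount > 2543.01

Result:
(no rows)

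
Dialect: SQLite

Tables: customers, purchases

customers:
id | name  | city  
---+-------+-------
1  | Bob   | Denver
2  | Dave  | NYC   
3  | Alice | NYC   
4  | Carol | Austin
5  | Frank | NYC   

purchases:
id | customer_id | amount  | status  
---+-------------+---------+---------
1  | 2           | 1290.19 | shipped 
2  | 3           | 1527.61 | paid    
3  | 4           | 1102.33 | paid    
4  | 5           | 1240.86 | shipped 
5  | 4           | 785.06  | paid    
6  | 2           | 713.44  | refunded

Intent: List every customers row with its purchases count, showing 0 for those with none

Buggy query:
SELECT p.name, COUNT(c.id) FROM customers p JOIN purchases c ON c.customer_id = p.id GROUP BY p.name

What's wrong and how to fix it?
Bug: INNER JOIN drops customers rows that have no matching purchases rows

Fix: Use LEFT JOIN so parents without children still appear (COUNT(c.id) gives 0)

Corrected query:
SELECT p.name, COUNT(c.id) FROM customers p LEFT JOIN purchases c ON c.customer_id = p.id GROUP BY p.name

Result:
name  | COUNT(c.id)
------+------------
Alice | 1          
Bob   | 0          
Carol | 2          
Dave  | 2          
Frank | 1          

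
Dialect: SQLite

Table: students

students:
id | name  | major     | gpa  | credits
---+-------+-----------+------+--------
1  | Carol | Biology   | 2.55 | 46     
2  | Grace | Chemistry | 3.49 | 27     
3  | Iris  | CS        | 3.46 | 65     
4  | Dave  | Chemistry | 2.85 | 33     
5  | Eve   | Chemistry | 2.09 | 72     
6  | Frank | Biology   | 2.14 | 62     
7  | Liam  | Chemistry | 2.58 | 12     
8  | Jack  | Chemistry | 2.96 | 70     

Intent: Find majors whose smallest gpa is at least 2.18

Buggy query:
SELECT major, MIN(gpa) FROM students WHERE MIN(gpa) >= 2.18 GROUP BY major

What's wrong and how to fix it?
Bug: MIN() in WHERE is a misuse of aggregate

Fix: Use HAVING for the per-group MIN condition

Corrected query:
SELECT major, MIN(gpa) FROM students GROUP BY major HAVING MIN(gpa) >= 2.18

Result:
major | MIN(gpa)
------+---------
CS    | 3.46    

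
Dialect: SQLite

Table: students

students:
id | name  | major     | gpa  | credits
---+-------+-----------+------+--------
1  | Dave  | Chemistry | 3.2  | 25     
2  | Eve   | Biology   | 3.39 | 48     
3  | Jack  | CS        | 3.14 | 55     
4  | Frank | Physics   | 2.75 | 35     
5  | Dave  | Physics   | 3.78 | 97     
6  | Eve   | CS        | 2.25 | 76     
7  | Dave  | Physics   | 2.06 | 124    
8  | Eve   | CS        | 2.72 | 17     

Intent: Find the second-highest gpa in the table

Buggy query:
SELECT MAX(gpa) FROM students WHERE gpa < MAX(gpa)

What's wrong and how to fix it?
Bug: The inner MAX is an aggregate inside WHERE, which is not allowed

Fix: Compute the overall MAX in a subquery, then take MAX of rows below it

Corrected query:
SELECT MAX(gpa) FROM students WHERE gpa < (SELECT MAX(gpa) FROM students)

Result:
MAX(gpa)
--------
3.39    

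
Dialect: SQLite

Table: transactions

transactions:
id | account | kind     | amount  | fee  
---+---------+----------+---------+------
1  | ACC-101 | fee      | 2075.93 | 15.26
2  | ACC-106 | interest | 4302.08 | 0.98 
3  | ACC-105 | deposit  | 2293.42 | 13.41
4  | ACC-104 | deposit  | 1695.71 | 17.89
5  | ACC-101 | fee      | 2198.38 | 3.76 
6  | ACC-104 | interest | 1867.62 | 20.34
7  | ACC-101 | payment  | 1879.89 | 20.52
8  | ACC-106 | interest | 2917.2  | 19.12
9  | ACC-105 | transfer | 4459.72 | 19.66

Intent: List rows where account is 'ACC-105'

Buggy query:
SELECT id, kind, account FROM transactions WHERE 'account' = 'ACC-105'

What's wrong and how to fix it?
Bug: Single quotes denote string literals in SQL; the column name is being compared as a constant string

Fix: Remove the quotes around the column name (or use double quotes for an identifier)

Corrected query:
SELECT id, kind, account FROM transactions WHERE account = 'ACC-105'

Result:
id | kind     | account
---+----------+--------
3  | deposit  | ACC-105
9  | transfer | ACC-105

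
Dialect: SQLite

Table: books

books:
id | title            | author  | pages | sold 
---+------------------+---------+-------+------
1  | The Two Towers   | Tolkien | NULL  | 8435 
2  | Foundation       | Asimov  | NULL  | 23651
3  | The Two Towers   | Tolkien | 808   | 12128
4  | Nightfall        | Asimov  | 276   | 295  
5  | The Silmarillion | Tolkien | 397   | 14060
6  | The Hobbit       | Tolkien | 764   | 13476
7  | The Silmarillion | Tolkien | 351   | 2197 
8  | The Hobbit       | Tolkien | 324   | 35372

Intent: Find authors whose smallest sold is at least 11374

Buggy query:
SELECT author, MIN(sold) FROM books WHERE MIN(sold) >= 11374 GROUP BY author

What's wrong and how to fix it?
Bug: Aggregates like MIN are computed per group after WHERE runs

Fix: Use HAVING for the per-group MIN condition

Corrected query:
SELECT author, MIN(sold) FROM books GROUP BY author HAVING MIN(sold) >= 11374

Result:
(no rows)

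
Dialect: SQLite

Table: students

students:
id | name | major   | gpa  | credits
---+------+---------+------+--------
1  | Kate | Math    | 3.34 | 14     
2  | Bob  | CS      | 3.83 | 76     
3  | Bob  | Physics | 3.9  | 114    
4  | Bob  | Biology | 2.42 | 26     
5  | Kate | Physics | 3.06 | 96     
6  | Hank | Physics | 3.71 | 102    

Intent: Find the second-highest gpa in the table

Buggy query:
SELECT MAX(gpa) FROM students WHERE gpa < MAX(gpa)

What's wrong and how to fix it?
Bug: The inner MAX is an aggregate inside WHERE, which is not allowed

Fix: Put the inner MAX in a scalar subquery

Corrected query:
SELECT MAX(gpa) FROM students WHERE gpa < (SELECT MAX(gpa) FROM students)

Result:
MAX(gpa)
--------
3.83    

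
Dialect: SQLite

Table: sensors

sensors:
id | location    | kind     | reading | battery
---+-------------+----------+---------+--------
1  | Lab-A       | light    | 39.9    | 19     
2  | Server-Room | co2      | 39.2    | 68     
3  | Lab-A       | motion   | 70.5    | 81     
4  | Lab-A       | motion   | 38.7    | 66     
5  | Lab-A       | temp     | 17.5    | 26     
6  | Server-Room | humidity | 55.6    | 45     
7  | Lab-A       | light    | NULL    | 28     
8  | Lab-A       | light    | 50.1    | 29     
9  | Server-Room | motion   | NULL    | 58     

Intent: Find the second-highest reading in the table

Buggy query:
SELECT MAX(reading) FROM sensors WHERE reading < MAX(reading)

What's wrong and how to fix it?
Bug: MAX(reading) on the right of the comparison is an aggregate-in-WHERE error

Fix: Compute the overall MAX in a subquery, then take MAX of rows below it

Corrected query:
SELECT MAX(reading) FROM sensors WHERE reading < (SELECT MAX(reading) FROM sensors)

Result:
MAX(reading)
------------
55.6        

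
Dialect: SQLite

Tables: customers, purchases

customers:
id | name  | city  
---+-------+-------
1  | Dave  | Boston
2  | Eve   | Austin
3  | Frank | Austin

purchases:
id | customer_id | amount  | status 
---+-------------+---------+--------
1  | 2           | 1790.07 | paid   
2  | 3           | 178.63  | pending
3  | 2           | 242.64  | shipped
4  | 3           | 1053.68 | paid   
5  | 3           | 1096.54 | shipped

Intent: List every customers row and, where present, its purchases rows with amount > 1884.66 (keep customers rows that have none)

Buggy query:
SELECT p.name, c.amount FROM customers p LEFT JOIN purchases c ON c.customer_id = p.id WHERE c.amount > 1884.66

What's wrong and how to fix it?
Bug: Filtering c.amount in WHERE discards the NULL rows produced by LEFT JOIN, turning it into an inner join

Fix: Move the right-table condition into the ON clause so unmatched parents are kept

Corrected query:
SELECT p.name, c.amount FROM customers p LEFT JOIN purchases c ON c.customer_id = p.id AND c.amount > 1884.66

Result:
name  | amount
------+-------
Dave  | NULL  
Eve   | NULL  
Frank | NULL  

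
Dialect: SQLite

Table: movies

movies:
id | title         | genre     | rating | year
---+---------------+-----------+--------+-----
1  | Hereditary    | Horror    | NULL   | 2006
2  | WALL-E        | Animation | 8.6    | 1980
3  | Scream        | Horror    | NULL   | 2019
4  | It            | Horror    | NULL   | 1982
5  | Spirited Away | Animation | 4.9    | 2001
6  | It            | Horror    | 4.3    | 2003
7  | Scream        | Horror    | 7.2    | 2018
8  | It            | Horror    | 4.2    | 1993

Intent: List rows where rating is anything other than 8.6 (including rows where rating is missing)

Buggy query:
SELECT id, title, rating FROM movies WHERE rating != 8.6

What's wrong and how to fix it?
Bug: Inequality against NULL is unknown, not true; rows with NULL are dropped

Fix: Add an explicit OR rating IS NULL to include the missing-value rows

Corrected query:
SELECT id, title, rating FROM movies WHERE rating != 8.6 OR rating IS NULL

Result:
id | title         | rating
---+---------------+-------
1  | Hereditary    | NULL  
3  | Scream        | NULL  
4  | It            | NULL  
5  | Spirited Away | 4.9   
6  | It            | 4.3   
7  | Scream        | 7.2   
8  | It            | 4.2   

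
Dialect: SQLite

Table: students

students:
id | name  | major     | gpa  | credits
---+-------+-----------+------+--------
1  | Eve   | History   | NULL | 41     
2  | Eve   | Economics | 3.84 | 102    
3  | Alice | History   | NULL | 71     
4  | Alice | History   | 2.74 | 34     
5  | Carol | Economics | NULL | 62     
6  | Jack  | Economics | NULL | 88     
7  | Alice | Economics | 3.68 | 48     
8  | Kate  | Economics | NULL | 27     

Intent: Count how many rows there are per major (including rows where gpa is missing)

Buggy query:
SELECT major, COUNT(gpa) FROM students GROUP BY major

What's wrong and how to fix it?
Bug: COUNT(gpa) skips NULLs, so groups with missing gpa are undercounted

Fix: Use COUNT(*) to count all rows regardless of NULL

Corrected query:
SELECT major, COUNT(*) FROM students GROUP BY major

Result:
major     | COUNT(*)
----------+---------
Economics | 5       
History   | 3       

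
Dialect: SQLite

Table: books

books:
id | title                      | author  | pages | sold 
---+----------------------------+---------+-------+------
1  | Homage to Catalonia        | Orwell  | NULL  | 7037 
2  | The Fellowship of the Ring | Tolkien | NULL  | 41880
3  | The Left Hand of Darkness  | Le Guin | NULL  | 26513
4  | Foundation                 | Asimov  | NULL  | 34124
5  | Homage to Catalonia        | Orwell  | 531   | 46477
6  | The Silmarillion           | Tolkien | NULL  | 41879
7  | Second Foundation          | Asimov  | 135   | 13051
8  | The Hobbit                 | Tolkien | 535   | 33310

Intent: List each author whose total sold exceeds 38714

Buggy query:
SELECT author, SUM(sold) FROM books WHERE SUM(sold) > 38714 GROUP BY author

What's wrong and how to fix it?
Bug: Aggregate functions cannot appear in a WHERE clause

Fix: Move the aggregate condition to a HAVING clause

Corrected query:
SELECT author, SUM(sold) FROM books GROUP BY author HAVING SUM(sold) > 38714

Result:
author  | SUM(sold)
--------+----------
Asimov  | 47175    
Orwell  | 53514    
Tolkien | 117069   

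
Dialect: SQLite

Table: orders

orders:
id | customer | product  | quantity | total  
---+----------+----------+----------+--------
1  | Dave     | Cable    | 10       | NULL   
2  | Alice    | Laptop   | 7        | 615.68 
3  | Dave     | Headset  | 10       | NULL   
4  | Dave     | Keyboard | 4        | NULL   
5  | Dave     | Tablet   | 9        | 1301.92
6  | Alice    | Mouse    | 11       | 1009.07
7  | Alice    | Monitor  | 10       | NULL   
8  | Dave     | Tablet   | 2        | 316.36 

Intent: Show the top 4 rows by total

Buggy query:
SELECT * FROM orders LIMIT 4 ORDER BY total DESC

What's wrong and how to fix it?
Bug: ORDER BY cannot follow LIMIT; LIMIT is the final clause

Fix: Swap the clauses: ORDER BY first, then LIMIT

Corrected query:
SELECT * FROM orders ORDER BY total DESC LIMIT 4

Result:
id | customer | product | quantity | total  
---+----------+---------+----------+--------
5  | Dave     | Tablet  | 9        | 1301.92
6  | Alice    | Mouse   | 11       | 1009.07
2  | Alice    | Laptop  | 7        | 615.68 
8  | Dave     | Tablet  | 2        | 316.36 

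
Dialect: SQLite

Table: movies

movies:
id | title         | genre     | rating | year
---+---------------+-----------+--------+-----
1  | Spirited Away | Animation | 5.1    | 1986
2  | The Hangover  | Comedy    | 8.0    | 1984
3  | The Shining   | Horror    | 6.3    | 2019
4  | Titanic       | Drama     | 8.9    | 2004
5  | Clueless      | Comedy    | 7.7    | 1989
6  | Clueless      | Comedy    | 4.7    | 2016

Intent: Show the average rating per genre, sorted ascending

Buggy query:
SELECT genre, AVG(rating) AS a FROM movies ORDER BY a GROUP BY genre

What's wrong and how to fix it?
Bug: GROUP BY must precede ORDER BY

Fix: Reorder: SELECT … FROM … GROUP BY … ORDER BY …

Corrected query:
SELECT genre, AVG(rating) AS a FROM movies GROUP BY genre ORDER BY a

Result:
genre     | a  
----------+----
Animation | 5.1
Horror    | 6.3
Comedy    | 6.8
Drama     | 8.9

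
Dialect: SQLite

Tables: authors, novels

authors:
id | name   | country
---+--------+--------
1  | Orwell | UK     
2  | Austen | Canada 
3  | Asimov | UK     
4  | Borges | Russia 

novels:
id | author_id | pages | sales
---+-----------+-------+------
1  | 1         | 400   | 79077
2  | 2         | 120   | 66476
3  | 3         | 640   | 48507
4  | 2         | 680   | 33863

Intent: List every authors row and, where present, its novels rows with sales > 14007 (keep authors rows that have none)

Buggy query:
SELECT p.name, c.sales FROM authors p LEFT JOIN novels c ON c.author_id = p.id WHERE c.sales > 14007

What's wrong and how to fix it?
Bug: A WHERE condition on the right-hand table after LEFT JOIN drops unmatched parents

Fix: Put 'c.sales > 14007' in the JOIN's ON clause instead of WHERE

Corrected query:
SELECT p.name, c.sales FROM authors p LEFT JOIN novels c ON c.author_id = p.id AND c.sales > 14007

Result:
name   | sales
-------+------
Orwell | 79077
Austen | 33863
Austen | 66476
Asimov | 48507
Borges | NULL 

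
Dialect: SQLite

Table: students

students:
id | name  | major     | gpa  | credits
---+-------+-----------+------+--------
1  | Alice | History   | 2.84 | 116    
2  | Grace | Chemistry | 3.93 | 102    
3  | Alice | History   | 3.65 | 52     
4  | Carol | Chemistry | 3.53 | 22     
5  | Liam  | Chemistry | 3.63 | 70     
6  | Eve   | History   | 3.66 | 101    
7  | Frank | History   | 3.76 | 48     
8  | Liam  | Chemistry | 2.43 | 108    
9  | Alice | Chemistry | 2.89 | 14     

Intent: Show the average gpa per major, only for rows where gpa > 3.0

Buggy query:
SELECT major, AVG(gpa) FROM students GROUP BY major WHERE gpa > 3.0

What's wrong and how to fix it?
Bug: Row-level WHERE must come before GROUP BY in the clause order

Fix: Place WHERE between FROM and GROUP BY

Corrected query:
SELECT major, AVG(gpa) FROM students WHERE gpa > 3.0 GROUP BY major

Result:
major     | AVG(gpa)
----------+---------
Chemistry | 3.696667
History   | 3.69    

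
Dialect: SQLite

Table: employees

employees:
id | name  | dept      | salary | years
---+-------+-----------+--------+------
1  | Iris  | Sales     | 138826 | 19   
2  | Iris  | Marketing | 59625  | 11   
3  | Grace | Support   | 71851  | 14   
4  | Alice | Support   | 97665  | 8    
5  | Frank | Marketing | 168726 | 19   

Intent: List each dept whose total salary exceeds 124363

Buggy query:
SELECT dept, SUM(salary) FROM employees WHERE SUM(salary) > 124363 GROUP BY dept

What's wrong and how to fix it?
Bug: WHERE runs before GROUP BY, so aggregates aren't available there

Fix: Move the aggregate condition to a HAVING clause

Corrected query:
SELECT dept, SUM(salary) FROM employees GROUP BY dept HAVING SUM(salary) > 124363

Result:
dept      | SUM(salary)
----------+------------
Marketing | 228351     
Sales     | 138826     
Support   | 169516     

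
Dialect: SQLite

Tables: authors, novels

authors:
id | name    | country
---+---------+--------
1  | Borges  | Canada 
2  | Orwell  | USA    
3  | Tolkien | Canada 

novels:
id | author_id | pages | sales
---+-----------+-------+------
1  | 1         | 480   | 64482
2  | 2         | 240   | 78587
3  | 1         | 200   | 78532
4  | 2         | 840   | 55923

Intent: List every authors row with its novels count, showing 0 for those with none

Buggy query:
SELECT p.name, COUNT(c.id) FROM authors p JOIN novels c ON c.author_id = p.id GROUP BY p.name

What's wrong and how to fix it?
Bug: INNER JOIN drops authors rows that have no matching novels rows

Fix: Use LEFT JOIN so parents without children still appear (COUNT(c.id) gives 0)

Corrected query:
SELECT p.name, COUNT(c.id) FROM authors p LEFT JOIN novels c ON c.author_id = p.id GROUP BY p.name

Result:
name    | COUNT(c.id)
--------+------------
Borges  | 2          
Orwell  | 2          
Tolkien | 0          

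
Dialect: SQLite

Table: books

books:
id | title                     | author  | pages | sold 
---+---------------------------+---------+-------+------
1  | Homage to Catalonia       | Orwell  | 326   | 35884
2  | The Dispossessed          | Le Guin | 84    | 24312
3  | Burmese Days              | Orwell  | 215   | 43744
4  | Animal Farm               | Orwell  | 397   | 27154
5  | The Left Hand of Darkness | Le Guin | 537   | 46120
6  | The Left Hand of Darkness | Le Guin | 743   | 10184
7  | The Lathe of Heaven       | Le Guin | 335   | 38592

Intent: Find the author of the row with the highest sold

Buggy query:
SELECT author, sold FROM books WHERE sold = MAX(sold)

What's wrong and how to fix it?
Bug: WHERE is evaluated per row; an aggregate over the whole table isn't defined there

Fix: Use a subquery: WHERE sold = (SELECT MAX(sold) FROM books)

Corrected query:
SELECT author, sold FROM books WHERE sold = (SELECT MAX(sold) FROM books)

Result:
author  | sold 
--------+------
Le Guin | 46120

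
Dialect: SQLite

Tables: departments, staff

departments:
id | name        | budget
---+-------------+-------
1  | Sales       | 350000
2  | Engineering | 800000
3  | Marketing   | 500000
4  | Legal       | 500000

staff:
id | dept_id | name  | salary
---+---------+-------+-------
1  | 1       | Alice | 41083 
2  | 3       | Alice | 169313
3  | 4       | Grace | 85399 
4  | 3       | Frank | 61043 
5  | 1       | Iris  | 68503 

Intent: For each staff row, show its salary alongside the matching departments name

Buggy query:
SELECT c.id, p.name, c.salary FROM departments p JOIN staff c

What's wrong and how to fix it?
Bug: JOIN with no ON clause produces a cartesian product; every staff row pairs with every departments row

Fix: Add ON c.dept_id = p.id to the JOIN

Corrected query:
SELECT c.id, p.name, c.salary FROM departments p JOIN staff c ON c.dept_id = p.id

Result:
id | name      | salary
---+-----------+-------
1  | Sales     | 41083 
2  | Marketing | 169313
3  | Legal     | 85399 
4  | Marketing | 61043 
5  | Sales     | 68503 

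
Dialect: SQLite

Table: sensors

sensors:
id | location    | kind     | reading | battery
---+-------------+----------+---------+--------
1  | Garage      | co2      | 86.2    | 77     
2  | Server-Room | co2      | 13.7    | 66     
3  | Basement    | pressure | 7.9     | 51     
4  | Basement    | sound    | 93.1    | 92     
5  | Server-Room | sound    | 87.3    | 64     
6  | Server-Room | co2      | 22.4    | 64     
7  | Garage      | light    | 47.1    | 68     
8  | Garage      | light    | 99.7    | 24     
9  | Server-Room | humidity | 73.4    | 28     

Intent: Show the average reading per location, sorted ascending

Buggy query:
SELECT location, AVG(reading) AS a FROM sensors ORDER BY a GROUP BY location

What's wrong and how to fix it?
Bug: ORDER BY appears before GROUP BY; SQL clause order requires GROUP BY first

Fix: Move ORDER BY to the end, after GROUP BY

Corrected query:
SELECT location, AVG(reading) AS a FROM sensors GROUP BY location ORDER BY a

Result:
location    | a        
------------+----------
Server-Room | 49.2     
Basement    | 50.5     
Garage      | 77.666667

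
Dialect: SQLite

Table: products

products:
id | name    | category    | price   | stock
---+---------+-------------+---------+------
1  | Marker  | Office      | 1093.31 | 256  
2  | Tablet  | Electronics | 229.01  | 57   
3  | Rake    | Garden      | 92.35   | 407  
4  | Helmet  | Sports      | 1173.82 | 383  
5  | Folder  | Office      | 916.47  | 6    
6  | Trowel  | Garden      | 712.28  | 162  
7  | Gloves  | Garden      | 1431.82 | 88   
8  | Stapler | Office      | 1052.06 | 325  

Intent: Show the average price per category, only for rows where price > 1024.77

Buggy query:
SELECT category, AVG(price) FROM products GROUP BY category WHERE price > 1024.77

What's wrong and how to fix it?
Bug: WHERE cannot follow GROUP BY

Fix: Move the WHERE clause before GROUP BY

Corrected query:
SELECT category, AVG(price) FROM products WHERE price > 1024.77 GROUP BY category

Result:
category | AVG(price)
---------+-----------
Garden   | 1431.82   
Office   | 1072.685  
Sports   | 1173.82   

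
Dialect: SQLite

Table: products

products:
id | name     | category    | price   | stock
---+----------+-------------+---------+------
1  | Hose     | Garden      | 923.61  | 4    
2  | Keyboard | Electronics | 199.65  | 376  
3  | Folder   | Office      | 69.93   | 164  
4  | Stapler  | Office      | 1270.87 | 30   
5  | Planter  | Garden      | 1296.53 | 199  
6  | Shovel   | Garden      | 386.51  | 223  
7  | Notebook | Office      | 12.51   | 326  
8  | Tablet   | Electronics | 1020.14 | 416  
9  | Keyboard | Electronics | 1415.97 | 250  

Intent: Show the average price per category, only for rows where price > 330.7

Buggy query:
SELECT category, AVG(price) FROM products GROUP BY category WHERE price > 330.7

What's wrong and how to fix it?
Bug: WHERE cannot follow GROUP BY

Fix: Move the WHERE clause before GROUP BY

Corrected query:
SELECT category, AVG(price) FROM products WHERE price > 330.7 GROUP BY category

Result:
category    | AVG(price)
------------+-----------
Electronics | 1218.055  
Garden      | 868.883333
Office      | 1270.87   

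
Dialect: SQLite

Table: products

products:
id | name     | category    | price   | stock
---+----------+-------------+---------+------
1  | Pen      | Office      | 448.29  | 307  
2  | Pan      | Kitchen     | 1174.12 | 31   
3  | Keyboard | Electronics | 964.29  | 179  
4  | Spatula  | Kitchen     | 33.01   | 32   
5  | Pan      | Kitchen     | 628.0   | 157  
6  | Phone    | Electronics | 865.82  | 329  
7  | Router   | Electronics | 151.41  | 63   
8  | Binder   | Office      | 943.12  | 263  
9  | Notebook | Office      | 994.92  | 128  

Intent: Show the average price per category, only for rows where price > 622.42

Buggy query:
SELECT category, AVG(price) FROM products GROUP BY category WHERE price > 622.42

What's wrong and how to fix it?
Bug: WHERE cannot follow GROUP BY

Fix: Move the WHERE clause before GROUP BY

Corrected query:
SELECT category, AVG(price) FROM products WHERE price > 622.42 GROUP BY category

Result:
category    | AVG(price)
------------+-----------
Electronics | 915.055   
Kitchen     | 901.06    
Office      | 969.02    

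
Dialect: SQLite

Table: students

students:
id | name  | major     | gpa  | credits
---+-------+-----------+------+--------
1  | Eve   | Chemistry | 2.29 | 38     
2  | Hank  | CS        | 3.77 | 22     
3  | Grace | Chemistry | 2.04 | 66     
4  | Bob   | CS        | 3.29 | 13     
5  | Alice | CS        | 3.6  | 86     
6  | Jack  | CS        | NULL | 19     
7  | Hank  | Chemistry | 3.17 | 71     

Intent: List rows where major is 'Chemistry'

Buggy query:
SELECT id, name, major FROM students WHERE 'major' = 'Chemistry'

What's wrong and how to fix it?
Bug: Single quotes denote string literals in SQL; the column name is being compared as a constant string

Fix: Remove the quotes around the column name (or use double quotes for an identifier)

Corrected query:
SELECT id, name, major FROM students WHERE major = 'Chemistry'

Result:
id | name  | major    
---+-------+----------
1  | Eve   | Chemistry
3  | Grace | Chemistry
7  | Hank  | Chemistry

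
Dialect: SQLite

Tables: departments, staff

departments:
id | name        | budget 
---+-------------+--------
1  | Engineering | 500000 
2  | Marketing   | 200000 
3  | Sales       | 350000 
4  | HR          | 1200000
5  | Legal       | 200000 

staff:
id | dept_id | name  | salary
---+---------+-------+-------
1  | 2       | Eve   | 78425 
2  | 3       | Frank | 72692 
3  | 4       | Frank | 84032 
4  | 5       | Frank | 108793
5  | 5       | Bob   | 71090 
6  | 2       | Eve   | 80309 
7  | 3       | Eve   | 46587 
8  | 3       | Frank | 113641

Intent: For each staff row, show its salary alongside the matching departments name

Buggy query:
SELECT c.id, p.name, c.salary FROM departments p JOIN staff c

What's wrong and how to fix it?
Bug: JOIN with no ON clause produces a cartesian product; every staff row pairs with every departments row

Fix: Add ON c.dept_id = p.id to the JOIN

Corrected query:
SELECT c.id, p.name, c.salary FROM departments p JOIN staff c ON c.dept_id = p.id

Result:
id | name      | salary
---+-----------+-------
1  | Marketing | 78425 
2  | Sales     | 72692 
3  | HR        | 84032 
4  | Legal     | 108793
5  | Legal     | 71090 
6  | Marketing | 80309 
7  | Sales     | 46587 
8  | Sales     | 113641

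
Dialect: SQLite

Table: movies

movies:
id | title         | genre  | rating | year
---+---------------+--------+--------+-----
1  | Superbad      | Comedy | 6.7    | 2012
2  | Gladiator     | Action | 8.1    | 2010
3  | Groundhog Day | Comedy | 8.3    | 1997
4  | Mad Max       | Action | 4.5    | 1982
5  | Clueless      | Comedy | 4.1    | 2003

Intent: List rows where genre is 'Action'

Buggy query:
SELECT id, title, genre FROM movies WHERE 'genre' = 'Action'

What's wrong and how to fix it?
Bug: 'genre' in single quotes is a string literal, not the column; the comparison is literal-vs-literal and never true

Fix: Remove the quotes around the column name (or use double quotes for an identifier)

Corrected query:
SELECT id, title, genre FROM movies WHERE genre = 'Action'

Result:
id | title     | genre 
---+-----------+-------
2  | Gladiator | Action
4  | Mad Max   | Action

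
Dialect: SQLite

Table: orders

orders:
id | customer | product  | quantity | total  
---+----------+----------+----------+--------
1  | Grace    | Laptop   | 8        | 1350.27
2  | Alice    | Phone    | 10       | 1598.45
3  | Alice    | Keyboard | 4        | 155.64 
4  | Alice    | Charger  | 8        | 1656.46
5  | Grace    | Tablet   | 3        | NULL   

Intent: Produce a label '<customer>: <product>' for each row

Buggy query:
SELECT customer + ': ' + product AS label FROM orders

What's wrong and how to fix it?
Bug: SQLite uses || for string concatenation; + coerces text to numbers (yielding 0)

Fix: Replace + with || to concatenate text

Corrected query:
SELECT customer || ': ' || product AS label FROM orders

Result:
label          
---------------
Grace: Laptop  
Alice: Phone   
Alice: Keyboard
Alice: Charger 
Grace: Tablet  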